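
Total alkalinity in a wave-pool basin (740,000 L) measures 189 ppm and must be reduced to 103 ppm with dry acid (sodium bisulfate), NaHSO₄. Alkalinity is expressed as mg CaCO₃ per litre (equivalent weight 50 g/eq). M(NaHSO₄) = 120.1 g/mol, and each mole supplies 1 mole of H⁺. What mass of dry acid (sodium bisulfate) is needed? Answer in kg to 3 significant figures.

153 kg

Alkalinity to neutralize: (189 − 103) = 86 mg/L as CaCO₃ × 740,000 L = 63,640 g as CaCO₃.
Equivalents of H⁺ required: 63,640 ÷ 50 g/eq = 1273 eq = 1273 mol NaHSO₄.
Mass of NaHSO₄: 1273 × 120.1 = 152,900 g.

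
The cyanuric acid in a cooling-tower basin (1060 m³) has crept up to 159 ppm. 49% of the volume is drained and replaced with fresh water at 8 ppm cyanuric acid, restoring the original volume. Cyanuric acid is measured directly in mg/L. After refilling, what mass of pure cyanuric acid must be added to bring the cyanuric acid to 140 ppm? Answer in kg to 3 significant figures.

58.3 kg

Volume: 1060 m³ = 1,060,000 L.
After draining 49% and refilling: 159 × 0.51 + 8 × 0.49 = 85.01 ppm.
Deficit to target: 140 − 85.01 = 54.99 mg/L.
Mass: 54.99 mg/L × 1,060,000 L = 58,290 g cyanuric acid.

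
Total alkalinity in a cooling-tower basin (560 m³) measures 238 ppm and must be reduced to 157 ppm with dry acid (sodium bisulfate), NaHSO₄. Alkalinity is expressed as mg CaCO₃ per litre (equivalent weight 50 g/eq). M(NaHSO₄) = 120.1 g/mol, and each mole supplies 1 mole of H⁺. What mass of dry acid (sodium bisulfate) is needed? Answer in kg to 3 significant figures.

Volume: 560 m³ = 560,000 L.
Alkalinity to neutralize: (238 − 157) = 81 mg/L as CaCO₃ × 560,000 L = 45,360 g as CaCO₃.
Equivalents of H⁺ required: 45,360 ÷ 50 g/eq = 907.2 eq = 907.2 mol NaHSO₄.
Mass of NaHSO₄: 907.2 × 120.1 = 109,000 g.

109 kg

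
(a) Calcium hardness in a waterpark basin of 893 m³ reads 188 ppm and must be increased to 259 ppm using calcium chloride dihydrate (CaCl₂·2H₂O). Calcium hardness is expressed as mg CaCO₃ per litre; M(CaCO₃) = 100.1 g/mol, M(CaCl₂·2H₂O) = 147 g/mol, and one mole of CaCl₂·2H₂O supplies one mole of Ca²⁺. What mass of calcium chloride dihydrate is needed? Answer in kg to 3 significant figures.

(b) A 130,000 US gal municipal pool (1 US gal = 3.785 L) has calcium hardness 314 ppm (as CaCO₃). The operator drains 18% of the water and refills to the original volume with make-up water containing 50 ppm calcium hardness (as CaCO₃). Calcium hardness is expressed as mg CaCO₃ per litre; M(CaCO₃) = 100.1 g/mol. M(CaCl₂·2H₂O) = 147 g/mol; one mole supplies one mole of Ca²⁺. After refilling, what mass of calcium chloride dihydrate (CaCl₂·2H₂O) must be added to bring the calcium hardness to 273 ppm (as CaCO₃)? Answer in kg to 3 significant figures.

(a) 93.1 kg; (b) 4.71 kg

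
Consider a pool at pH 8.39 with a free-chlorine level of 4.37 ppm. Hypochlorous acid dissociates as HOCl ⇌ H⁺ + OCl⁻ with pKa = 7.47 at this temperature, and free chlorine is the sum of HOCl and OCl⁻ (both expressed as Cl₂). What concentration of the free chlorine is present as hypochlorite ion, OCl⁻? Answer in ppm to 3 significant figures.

[OCl⁻]/[HOCl] = 10^(pH − pKa) = 10^(8.39 − 7.47) = 10^0.92 = 8.318.
Fraction as HOCl = 1 / (1 + 8.318) = 0.1073.
OCl⁻ = (1 − 0.1073) × 4.37 ppm = 3.901 ppm.

3.90 ppm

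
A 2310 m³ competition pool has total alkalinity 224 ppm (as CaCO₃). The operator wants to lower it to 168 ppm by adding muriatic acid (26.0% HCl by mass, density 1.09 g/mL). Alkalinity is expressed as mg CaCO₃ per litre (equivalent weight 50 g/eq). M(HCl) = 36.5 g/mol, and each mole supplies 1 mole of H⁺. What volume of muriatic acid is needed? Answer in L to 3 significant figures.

333 L

Volume: 2310 m³ = 2,310,000 L.
Alkalinity to neutralize: (224 − 168) = 56 mg/L as CaCO₃ × 2,310,000 L = 129,400 g as CaCO₃.
Equivalents of H⁺ required: 129,400 ÷ 50 g/eq = 2587 eq = 2587 mol HCl.
Mass of HCl: 2587 × 36.5 = 94,430 g.
Mass of 26.0% solution: 94,430 / 0.26 = 363,200 g.
Volume: 363,200 g ÷ 1.09 g/mL = 333,200 mL.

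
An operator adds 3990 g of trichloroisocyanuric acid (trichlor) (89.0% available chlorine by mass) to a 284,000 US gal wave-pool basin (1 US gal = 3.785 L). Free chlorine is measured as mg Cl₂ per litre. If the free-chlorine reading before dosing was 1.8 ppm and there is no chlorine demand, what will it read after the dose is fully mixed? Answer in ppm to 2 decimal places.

5.10 ppm

Volume: 284,000 US gal × 3.785 L/gal = 1,074,940 L.
Available chlorine delivered: 3990 g × 0.89 = 3551 g as Cl₂.
Concentration rise: 3551 g / 1,074,940 L = 3.304 mg/L = 3.30 ppm.
Final FC: 1.8 + 3.30 = 5.10 ppm.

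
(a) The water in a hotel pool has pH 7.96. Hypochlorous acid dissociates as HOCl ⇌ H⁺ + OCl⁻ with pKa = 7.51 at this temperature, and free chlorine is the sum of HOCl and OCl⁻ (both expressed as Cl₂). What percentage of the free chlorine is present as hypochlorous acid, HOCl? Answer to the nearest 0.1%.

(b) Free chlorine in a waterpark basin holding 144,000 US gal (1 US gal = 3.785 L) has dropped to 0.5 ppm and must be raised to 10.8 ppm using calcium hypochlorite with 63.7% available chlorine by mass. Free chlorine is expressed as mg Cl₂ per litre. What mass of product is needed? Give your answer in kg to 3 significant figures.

(a) [OCl⁻]/[HOCl] = 10^(pH − pKa) = 10^(7.96 − 7.51) = 10^0.45 = 2.818.
(a) Fraction as HOCl = 1 / (1 + 2.818) = 0.2619.

(b) Volume: 144,000 US gal × 3.785 L/gal = 545,040 L.
(b) Chlorine deficit: 10.8 − 0.5 = 10.3 ppm = 10.3 mg/L as Cl₂.
(b) Cl₂ equivalent needed: 10.3 mg/L × 545,040 L = 5,614,000 mg = 5614 g.
(b) Product at 63.7% available chlorine: 5614 / 0.637 = 8813 g.

(a) 26.2%; (b) 8.81 kg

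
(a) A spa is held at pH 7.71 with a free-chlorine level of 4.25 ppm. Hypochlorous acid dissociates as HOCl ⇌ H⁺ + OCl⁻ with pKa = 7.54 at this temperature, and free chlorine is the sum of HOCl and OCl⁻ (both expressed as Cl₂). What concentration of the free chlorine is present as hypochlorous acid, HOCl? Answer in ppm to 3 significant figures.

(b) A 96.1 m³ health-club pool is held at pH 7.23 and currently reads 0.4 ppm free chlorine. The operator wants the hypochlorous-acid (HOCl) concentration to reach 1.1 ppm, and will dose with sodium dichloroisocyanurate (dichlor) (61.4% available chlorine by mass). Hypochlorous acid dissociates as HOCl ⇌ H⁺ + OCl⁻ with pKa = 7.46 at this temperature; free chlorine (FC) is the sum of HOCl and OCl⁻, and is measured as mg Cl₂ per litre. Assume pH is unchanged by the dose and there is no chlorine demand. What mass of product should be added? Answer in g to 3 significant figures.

(a) 1.71 ppm; (b) 211 g

(a) [OCl⁻]/[HOCl] = 10^(pH − pKa) = 10^(7.71 − 7.54) = 10^0.17 = 1.479.
(a) Fraction as HOCl = 1 / (1 + 1.479) = 0.4034.
(a) HOCl = 0.4034 × 4.25 ppm = 1.714 ppm.

(b) Volume: 96.1 m³ = 96,100 L.
(b) [OCl⁻]/[HOCl] = 10^(pH − pKa) = 10^(7.23 − 7.46) = 0.5888; fraction as HOCl = 1/(1 + 0.5888) = 0.6294.
(b) Free chlorine required for 1.1 ppm HOCl: 1.1 / 0.6294 = 1.748 ppm.
(b) FC to add: 1.748 − 0.4 = 1.348 mg/L as Cl₂.
(b) Cl₂ equivalent: 1.348 mg/L × 96,100 L = 129.5 g.
(b) Product at 61.4% available Cl: 129.5 / 0.614 = 210.9 g.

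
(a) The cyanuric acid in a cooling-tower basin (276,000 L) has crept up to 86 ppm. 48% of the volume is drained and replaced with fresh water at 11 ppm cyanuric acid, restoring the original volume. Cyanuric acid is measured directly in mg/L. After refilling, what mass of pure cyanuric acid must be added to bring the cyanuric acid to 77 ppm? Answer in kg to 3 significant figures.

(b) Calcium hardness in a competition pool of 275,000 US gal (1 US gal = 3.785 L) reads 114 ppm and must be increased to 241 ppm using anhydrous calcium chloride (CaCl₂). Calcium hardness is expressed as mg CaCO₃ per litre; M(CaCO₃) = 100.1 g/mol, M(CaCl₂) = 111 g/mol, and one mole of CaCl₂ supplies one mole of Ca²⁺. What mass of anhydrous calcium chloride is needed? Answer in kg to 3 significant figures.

(a) After draining 48% and refilling: 86 × 0.52 + 11 × 0.48 = 50 ppm.
(a) Deficit to target: 77 − 50 = 27 mg/L.
(a) Mass: 27 mg/L × 276,000 L = 7452 g cyanuric acid.

(b) Volume: 275,000 US gal × 3.785 L/gal = 1,040,875 L.
(b) Hardness to add: (241 − 114) = 127 mg/L as CaCO₃ × 1,040,875 L = 132,200 g as CaCO₃.
(b) Moles of Ca²⁺ (1 mol Ca²⁺ ≡ 1 mol CaCO₃): 132,200 / 100.1 g/mol = 1321 mol.
(b) Mass of CaCl₂: 1321 × 111 = 146,600 g.

(a) 7.45 kg; (b) 147 kg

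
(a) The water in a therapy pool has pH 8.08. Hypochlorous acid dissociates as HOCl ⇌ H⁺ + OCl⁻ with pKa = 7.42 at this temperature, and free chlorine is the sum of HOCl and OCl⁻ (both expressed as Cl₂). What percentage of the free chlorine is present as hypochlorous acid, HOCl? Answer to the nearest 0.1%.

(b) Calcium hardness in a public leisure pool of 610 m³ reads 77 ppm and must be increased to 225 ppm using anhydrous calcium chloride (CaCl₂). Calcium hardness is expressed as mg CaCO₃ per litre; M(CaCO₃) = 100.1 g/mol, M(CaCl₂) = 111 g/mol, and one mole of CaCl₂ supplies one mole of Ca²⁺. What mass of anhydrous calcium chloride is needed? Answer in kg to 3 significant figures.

(a) 18.0%; (b) 100 kg

(a) [OCl⁻]/[HOCl] = 10^(pH − pKa) = 10^(8.08 − 7.42) = 10^0.66 = 4.571.
(a) Fraction as HOCl = 1 / (1 + 4.571) = 0.1795.

(b) Volume: 610 m³ = 610,000 L.
(b) Hardness to add: (225 − 77) = 148 mg/L as CaCO₃ × 610,000 L = 90,280 g as CaCO₃.
(b) Moles of Ca²⁺ (1 mol Ca²⁺ ≡ 1 mol CaCO₃): 90,280 / 100.1 g/mol = 901.9 mol.
(b) Mass of CaCl₂: 901.9 × 111 = 100,100 g.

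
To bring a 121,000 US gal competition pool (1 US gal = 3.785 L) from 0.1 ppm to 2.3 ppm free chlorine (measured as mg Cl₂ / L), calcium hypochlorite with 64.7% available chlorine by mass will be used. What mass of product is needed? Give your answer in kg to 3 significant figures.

1.56 kg

Volume: 121,000 US gal × 3.785 L/gal = 457,985 L.
Chlorine deficit: 2.3 − 0.1 = 2.2 ppm = 2.2 mg/L as Cl₂.
Cl₂ equivalent needed: 2.2 mg/L × 457,985 L = 1,008,000 mg = 1008 g.
Product at 64.7% available chlorine: 1008 / 0.647 = 1557 g.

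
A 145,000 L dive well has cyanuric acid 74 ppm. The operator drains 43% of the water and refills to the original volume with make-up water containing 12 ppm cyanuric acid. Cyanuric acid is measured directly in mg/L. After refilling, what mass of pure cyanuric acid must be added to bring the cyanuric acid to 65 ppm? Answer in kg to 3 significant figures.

After draining 43% and refilling: 74 × 0.57 + 12 × 0.43 = 47.34 ppm.
Deficit to target: 65 − 47.34 = 17.66 mg/L.
Mass: 17.66 mg/L × 145,000 L = 2561 g cyanuric acid.

2.56 kg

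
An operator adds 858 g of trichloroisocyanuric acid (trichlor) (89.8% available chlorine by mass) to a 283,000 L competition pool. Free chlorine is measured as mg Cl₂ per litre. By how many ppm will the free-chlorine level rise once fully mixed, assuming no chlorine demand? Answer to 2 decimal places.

2.72 ppm

Available chlorine delivered: 858 g × 0.898 = 770.5 g as Cl₂.
Concentration rise: 770.5 g / 283,000 L = 2.723 mg/L = 2.72 ppm.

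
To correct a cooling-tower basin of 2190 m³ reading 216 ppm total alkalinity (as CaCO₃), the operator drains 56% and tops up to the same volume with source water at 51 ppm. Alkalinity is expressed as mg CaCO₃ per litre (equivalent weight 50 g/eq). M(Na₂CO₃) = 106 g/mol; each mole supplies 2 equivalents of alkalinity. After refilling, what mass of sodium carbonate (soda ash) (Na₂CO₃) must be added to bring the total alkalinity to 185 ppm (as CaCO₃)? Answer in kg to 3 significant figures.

Volume: 2190 m³ = 2,190,000 L.
After draining 56% and refilling: 216 × 0.44 + 51 × 0.56 = 123.6 ppm.
Deficit to target: 185 − 123.6 = 61.4 mg/L.
As CaCO₃: 61.4 mg/L × 2,190,000 L = 134,500 g; ÷ 50 g/eq ÷ 2 = 1345 mol Na₂CO₃.
Mass: 1345 × 106 = 142,500 g.

143 kg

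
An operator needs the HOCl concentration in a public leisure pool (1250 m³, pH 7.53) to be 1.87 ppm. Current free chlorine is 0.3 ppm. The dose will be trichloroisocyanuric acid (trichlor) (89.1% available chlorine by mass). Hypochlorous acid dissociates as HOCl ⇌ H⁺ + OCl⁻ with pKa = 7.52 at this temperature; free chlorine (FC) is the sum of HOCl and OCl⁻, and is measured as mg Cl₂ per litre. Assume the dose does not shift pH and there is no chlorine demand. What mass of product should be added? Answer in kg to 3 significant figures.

4.89 kg

Volume: 1250 m³ = 1,250,000 L.
[OCl⁻]/[HOCl] = 10^(pH − pKa) = 10^(7.53 − 7.52) = 1.023; fraction as HOCl = 1/(1 + 1.023) = 0.4942.
Free chlorine required for 1.87 ppm HOCl: 1.87 / 0.4942 = 3.784 ppm.
FC to add: 3.784 − 0.3 = 3.484 mg/L as Cl₂.
Cl₂ equivalent: 3.484 mg/L × 1,250,000 L = 4354 g.
Product at 89.1% available Cl: 4354 / 0.891 = 4887 g.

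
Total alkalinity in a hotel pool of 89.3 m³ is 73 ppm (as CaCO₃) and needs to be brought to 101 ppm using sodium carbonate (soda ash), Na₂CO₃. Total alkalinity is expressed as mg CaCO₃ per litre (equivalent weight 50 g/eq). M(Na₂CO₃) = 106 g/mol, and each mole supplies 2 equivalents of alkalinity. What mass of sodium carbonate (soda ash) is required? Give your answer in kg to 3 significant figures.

2.65 kg

Volume: 89.3 m³ = 89,300 L.
Alkalinity to add: (101 − 73) = 28 mg/L as CaCO₃ × 89,300 L = 2500 g as CaCO₃.
Equivalents: 2500 g ÷ 50 g/eq = 50.01 eq.
Each mole of Na₂CO₃ supplies 2 eq, so 50.01 / 2 = 25 mol.
Mass: 25 mol × 106 g/mol = 2650 g.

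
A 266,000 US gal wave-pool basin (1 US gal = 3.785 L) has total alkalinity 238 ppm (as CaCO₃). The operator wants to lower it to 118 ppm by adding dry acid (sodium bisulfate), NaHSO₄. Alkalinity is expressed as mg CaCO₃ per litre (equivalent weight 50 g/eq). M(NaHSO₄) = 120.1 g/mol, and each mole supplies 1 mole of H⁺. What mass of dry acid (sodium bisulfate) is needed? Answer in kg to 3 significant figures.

Volume: 266,000 US gal × 3.785 L/gal = 1,006,810 L.
Alkalinity to neutralize: (238 − 118) = 120 mg/L as CaCO₃ × 1,006,810 L = 120,800 g as CaCO₃.
Equivalents of H⁺ required: 120,800 ÷ 50 g/eq = 2416 eq = 2416 mol NaHSO₄.
Mass of NaHSO₄: 2416 × 120.1 = 290,200 g.

290 kg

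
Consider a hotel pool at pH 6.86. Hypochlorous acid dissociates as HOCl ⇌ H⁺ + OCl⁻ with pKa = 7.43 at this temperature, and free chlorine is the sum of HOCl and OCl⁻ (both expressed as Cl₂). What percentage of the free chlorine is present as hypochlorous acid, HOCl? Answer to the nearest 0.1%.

78.8%

[OCl⁻]/[HOCl] = 10^(pH − pKa) = 10^(6.86 − 7.43) = 10^-0.57 = 0.2692.
Fraction as HOCl = 1 / (1 + 0.2692) = 0.7879.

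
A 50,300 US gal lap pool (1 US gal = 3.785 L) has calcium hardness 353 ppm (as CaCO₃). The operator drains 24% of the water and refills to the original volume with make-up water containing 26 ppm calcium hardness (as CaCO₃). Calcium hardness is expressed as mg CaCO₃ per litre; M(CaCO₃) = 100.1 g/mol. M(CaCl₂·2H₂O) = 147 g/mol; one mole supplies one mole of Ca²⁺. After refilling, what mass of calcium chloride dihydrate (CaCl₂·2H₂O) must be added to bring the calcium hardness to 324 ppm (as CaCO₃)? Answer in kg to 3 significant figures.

13.8 kg

Volume: 50,300 US gal × 3.785 L/gal = 190,386 L.
After draining 24% and refilling: 353 × 0.76 + 26 × 0.24 = 274.52 ppm.
Deficit to target: 324 − 274.52 = 49.48 mg/L.
As CaCO₃: 49.48 mg/L × 190,386 L = 9420 g; ÷ 100.1 = 94.11 mol Ca²⁺.
Mass: 94.11 × 147 = 13,830 g.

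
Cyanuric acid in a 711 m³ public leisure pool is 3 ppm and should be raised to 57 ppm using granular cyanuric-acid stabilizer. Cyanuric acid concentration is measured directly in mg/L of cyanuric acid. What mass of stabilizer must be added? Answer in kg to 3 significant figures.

Volume: 711 m³ = 711,000 L.
CYA to add: (57 − 3) = 54 mg/L × 711,000 L = 38,390 g cyanuric acid.

38.4 kg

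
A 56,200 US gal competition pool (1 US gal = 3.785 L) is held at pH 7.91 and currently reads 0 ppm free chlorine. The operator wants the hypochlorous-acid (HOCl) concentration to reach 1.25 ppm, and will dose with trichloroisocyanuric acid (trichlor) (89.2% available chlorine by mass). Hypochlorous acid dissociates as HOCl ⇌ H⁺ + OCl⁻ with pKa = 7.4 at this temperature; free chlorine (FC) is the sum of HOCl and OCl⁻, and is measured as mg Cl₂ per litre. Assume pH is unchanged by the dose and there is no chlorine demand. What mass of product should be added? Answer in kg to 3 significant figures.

1.26 kg

Volume: 56,200 US gal × 3.785 L/gal = 212,717 L.
[OCl⁻]/[HOCl] = 10^(pH − pKa) = 10^(7.91 − 7.4) = 3.236; fraction as HOCl = 1/(1 + 3.236) = 0.2361.
Free chlorine required for 1.25 ppm HOCl: 1.25 / 0.2361 = 5.295 ppm.
FC to add: 5.295 − 0 = 5.295 mg/L as Cl₂.
Cl₂ equivalent: 5.295 mg/L × 212,717 L = 1126 g.
Product at 89.2% available Cl: 1126 / 0.892 = 1263 g.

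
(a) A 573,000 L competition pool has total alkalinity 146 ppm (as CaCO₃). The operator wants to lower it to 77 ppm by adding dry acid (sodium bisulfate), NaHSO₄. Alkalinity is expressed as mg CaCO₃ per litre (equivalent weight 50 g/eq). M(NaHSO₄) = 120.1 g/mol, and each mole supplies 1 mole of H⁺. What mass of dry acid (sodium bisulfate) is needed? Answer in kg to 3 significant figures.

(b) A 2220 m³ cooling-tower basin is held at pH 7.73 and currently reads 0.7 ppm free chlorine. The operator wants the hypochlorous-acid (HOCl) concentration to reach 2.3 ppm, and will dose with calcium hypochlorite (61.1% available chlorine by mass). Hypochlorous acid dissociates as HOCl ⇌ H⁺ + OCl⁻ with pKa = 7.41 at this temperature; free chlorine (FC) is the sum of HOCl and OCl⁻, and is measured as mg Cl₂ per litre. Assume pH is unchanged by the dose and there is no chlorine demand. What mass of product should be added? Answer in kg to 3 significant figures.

(a) 95.0 kg; (b) 23.3 kg

(a) Alkalinity to neutralize: (146 − 77) = 69 mg/L as CaCO₃ × 573,000 L = 39,540 g as CaCO₃.
(a) Equivalents of H⁺ required: 39,540 ÷ 50 g/eq = 790.7 eq = 790.7 mol NaHSO₄.
(a) Mass of NaHSO₄: 790.7 × 120.1 = 94,970 g.

(b) Volume: 2220 m³ = 2,220,000 L.
(b) [OCl⁻]/[HOCl] = 10^(pH − pKa) = 10^(7.73 − 7.41) = 2.089; fraction as HOCl = 1/(1 + 2.089) = 0.3237.
(b) Free chlorine required for 2.3 ppm HOCl: 2.3 / 0.3237 = 7.105 ppm.
(b) FC to add: 7.105 − 0.7 = 6.405 mg/L as Cl₂.
(b) Cl₂ equivalent: 6.405 mg/L × 2,220,000 L = 14,220 g.
(b) Product at 61.1% available Cl: 14,220 / 0.611 = 23,270 g.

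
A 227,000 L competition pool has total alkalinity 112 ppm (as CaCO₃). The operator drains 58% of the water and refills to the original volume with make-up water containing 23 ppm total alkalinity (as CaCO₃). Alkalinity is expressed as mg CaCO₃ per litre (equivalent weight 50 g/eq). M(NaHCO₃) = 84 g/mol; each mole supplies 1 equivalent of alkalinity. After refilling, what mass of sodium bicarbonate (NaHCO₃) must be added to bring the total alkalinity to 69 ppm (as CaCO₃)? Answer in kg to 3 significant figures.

3.29 kg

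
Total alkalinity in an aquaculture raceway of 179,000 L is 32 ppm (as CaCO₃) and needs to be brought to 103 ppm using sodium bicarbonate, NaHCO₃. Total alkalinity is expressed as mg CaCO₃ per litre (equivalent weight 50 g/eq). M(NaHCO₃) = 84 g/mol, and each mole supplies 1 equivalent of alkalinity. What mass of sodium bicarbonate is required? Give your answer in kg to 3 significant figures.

21.4 kg

Alkalinity to add: (103 − 32) = 71 mg/L as CaCO₃ × 179,000 L = 12,710 g as CaCO₃.
Equivalents: 12,710 g ÷ 50 g/eq = 254.2 eq.
NaHCO₃ supplies 1 eq per mole → 254.2 mol.
Mass: 254.2 mol × 84 g/mol = 21,350 g.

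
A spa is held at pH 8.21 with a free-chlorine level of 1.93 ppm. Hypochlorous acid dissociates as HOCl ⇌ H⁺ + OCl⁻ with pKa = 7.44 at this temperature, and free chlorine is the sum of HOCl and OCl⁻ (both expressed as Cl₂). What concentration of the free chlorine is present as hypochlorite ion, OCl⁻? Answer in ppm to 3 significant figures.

1.65 ppm

[OCl⁻]/[HOCl] = 10^(pH − pKa) = 10^(8.21 − 7.44) = 10^0.77 = 5.888.
Fraction as HOCl = 1 / (1 + 5.888) = 0.1452.
OCl⁻ = (1 − 0.1452) × 1.93 ppm = 1.65 ppm.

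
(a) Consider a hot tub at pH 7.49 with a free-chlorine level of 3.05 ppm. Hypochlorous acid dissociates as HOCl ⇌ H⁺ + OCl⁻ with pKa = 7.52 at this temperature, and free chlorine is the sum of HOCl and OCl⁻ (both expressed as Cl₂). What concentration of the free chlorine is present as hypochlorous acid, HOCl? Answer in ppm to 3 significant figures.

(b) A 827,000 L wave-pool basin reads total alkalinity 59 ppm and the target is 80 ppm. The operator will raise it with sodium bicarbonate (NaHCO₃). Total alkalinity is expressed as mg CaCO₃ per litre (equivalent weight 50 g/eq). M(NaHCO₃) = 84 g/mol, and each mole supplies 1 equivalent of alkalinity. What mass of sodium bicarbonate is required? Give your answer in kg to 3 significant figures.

(a) 1.58 ppm; (b) 29.2 kg

(a) [OCl⁻]/[HOCl] = 10^(pH − pKa) = 10^(7.49 − 7.52) = 10^-0.03 = 0.9333.
(a) Fraction as HOCl = 1 / (1 + 0.9333) = 0.5173.
(a) HOCl = 0.5173 × 3.05 ppm = 1.578 ppm.

(b) Alkalinity to add: (80 − 59) = 21 mg/L as CaCO₃ × 827,000 L = 17,370 g as CaCO₃.
(b) Equivalents: 17,370 g ÷ 50 g/eq = 347.3 eq.
(b) NaHCO₃ supplies 1 eq per mole → 347.3 mol.
(b) Mass: 347.3 mol × 84 g/mol = 29,180 g.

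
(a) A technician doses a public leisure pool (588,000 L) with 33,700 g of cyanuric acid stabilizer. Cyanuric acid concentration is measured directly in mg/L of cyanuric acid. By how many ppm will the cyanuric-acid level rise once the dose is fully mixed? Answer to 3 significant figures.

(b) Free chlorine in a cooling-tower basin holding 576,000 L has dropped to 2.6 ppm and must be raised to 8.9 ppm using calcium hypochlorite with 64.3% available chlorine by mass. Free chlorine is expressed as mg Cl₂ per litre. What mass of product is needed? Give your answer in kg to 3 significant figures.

(a) 57.3 ppm; (b) 5.64 kg

(a) Rise: 33,700 g / 588,000 L × 1000 = 57.31 mg/L.

(b) Chlorine deficit: 8.9 − 2.6 = 6.3 ppm = 6.3 mg/L as Cl₂.
(b) Cl₂ equivalent needed: 6.3 mg/L × 576,000 L = 3,629,000 mg = 3629 g.
(b) Product at 64.3% available chlorine: 3629 / 0.643 = 5644 g.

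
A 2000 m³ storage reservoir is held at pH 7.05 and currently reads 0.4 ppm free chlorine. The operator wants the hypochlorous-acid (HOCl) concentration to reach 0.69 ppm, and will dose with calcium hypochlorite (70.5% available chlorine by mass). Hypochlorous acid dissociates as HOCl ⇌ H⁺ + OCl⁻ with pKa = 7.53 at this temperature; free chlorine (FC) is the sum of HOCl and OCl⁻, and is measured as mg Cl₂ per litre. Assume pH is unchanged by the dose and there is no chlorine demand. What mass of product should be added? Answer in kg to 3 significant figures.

1.47 kg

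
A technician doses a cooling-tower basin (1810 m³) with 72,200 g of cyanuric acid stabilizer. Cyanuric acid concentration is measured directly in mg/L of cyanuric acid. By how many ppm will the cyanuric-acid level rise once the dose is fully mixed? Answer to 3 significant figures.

39.9 ppm

Volume: 1810 m³ = 1,810,000 L.
Rise: 72,200 g / 1,810,000 L × 1000 = 39.89 mg/L.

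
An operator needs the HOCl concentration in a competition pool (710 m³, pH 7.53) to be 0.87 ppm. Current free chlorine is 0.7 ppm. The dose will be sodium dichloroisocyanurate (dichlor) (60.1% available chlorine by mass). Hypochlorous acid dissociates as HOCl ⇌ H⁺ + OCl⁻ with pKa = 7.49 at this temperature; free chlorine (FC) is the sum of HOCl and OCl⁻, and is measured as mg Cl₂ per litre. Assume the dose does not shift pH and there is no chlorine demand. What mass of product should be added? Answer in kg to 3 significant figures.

1.33 kg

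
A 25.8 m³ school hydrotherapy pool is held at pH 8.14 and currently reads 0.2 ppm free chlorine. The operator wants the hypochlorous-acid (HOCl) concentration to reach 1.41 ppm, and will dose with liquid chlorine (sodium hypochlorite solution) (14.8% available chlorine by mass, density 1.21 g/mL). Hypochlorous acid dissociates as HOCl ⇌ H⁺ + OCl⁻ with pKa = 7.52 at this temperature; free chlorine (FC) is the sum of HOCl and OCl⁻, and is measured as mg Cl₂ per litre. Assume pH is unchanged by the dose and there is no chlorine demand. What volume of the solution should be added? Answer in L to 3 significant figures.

1.02 L

Volume: 25.8 m³ = 25,800 L.
[OCl⁻]/[HOCl] = 10^(pH − pKa) = 10^(8.14 − 7.52) = 4.169; fraction as HOCl = 1/(1 + 4.169) = 0.1935.
Free chlorine required for 1.41 ppm HOCl: 1.41 / 0.1935 = 7.288 ppm.
FC to add: 7.288 − 0.2 = 7.088 mg/L as Cl₂.
Cl₂ equivalent: 7.088 mg/L × 25,800 L = 182.9 g.
Product at 14.8% available Cl: 182.9 / 0.148 = 1236 g.
Volume: 1236 g ÷ 1.21 g/mL = 1021 mL.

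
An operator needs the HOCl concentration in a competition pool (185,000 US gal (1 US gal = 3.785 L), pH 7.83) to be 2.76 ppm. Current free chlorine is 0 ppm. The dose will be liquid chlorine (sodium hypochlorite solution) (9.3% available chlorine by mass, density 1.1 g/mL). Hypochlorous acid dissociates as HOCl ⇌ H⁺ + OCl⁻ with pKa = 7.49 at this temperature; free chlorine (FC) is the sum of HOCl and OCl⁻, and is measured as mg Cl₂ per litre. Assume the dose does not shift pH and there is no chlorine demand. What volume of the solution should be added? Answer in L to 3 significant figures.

Volume: 185,000 US gal × 3.785 L/gal = 700,225 L.
[OCl⁻]/[HOCl] = 10^(pH − pKa) = 10^(7.83 − 7.49) = 2.188; fraction as HOCl = 1/(1 + 2.188) = 0.3137.
Free chlorine required for 2.76 ppm HOCl: 2.76 / 0.3137 = 8.798 ppm.
FC to add: 8.798 − 0 = 8.798 mg/L as Cl₂.
Cl₂ equivalent: 8.798 mg/L × 700,225 L = 6161 g.
Product at 9.3% available Cl: 6161 / 0.093 = 66,240 g.
Volume: 66,240 g ÷ 1.1 g/mL = 60,220 mL.

60.2 L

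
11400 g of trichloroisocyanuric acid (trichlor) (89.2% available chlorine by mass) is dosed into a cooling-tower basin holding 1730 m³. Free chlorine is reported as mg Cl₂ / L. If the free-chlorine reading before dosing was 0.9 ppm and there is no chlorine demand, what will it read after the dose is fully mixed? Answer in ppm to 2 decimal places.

Volume: 1730 m³ = 1,730,000 L.
Available chlorine delivered: 11,400 g × 0.892 = 10,170 g as Cl₂.
Concentration rise: 10,170 g / 1,730,000 L = 5.878 mg/L = 5.88 ppm.
Final FC: 0.9 + 5.88 = 6.78 ppm.

6.78 ppm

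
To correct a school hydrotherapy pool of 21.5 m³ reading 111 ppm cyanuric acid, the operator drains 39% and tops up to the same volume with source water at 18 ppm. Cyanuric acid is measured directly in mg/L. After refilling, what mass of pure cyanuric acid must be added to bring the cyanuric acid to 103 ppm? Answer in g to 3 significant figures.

608 g

Volume: 21.5 m³ = 21,500 L.
After draining 39% and refilling: 111 × 0.61 + 18 × 0.39 = 74.73 ppm.
Deficit to target: 103 − 74.73 = 28.27 mg/L.
Mass: 28.27 mg/L × 21,500 L = 607.8 g cyanuric acid.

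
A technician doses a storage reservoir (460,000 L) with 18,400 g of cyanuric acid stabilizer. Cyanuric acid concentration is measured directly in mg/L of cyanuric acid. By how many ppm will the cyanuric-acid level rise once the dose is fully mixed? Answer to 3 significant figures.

Rise: 18,400 g / 460,000 L × 1000 = 40 mg/L.

40.0 ppm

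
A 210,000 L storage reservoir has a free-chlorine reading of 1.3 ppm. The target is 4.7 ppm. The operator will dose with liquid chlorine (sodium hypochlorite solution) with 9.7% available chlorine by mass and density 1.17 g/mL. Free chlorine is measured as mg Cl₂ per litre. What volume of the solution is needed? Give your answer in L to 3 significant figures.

Chlorine deficit: 4.7 − 1.3 = 3.4 ppm = 3.4 mg/L as Cl₂.
Cl₂ equivalent needed: 3.4 mg/L × 210,000 L = 714,000 mg = 714 g.
Product at 9.7% available chlorine: 714 / 0.097 = 7361 g.
Volume at density 1.17 g/mL: 7361 g ÷ 1.17 g/mL = 6291 mL.

6.29 L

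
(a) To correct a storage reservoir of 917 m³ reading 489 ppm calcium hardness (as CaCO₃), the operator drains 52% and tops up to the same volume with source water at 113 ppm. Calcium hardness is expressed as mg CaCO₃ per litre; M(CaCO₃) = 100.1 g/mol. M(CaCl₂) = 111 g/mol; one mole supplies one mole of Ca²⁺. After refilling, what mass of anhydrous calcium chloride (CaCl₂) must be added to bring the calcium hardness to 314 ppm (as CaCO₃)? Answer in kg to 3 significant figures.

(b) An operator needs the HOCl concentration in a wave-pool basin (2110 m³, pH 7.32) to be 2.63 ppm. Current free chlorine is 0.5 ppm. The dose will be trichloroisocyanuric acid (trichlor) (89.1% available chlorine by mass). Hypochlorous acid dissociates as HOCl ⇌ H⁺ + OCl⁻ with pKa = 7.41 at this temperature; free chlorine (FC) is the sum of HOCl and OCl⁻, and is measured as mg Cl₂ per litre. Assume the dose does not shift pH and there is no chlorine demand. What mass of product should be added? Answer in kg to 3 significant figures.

(a) Volume: 917 m³ = 917,000 L.
(a) After draining 52% and refilling: 489 × 0.48 + 113 × 0.52 = 293.48 ppm.
(a) Deficit to target: 314 − 293.48 = 20.52 mg/L.
(a) As CaCO₃: 20.52 mg/L × 917,000 L = 18,820 g; ÷ 100.1 = 188 mol Ca²⁺.
(a) Mass: 188 × 111 = 20,870 g.

(b) Volume: 2110 m³ = 2,110,000 L.
(b) [OCl⁻]/[HOCl] = 10^(pH − pKa) = 10^(7.32 − 7.41) = 0.8128; fraction as HOCl = 1/(1 + 0.8128) = 0.5516.
(b) Free chlorine required for 2.63 ppm HOCl: 2.63 / 0.5516 = 4.768 ppm.
(b) FC to add: 4.768 − 0.5 = 4.268 mg/L as Cl₂.
(b) Cl₂ equivalent: 4.268 mg/L × 2,110,000 L = 9005 g.
(b) Product at 89.1% available Cl: 9005 / 0.891 = 10,110 g.

(a) 20.9 kg; (b) 10.1 kg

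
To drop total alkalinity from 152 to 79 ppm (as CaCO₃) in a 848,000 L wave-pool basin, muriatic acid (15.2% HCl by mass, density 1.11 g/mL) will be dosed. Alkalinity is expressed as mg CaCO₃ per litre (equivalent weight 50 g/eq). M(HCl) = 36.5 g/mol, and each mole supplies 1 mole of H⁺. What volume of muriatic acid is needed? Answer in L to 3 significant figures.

268 L

Alkalinity to neutralize: (152 − 79) = 73 mg/L as CaCO₃ × 848,000 L = 61,900 g as CaCO₃.
Equivalents of H⁺ required: 61,900 ÷ 50 g/eq = 1238 eq = 1238 mol HCl.
Mass of HCl: 1238 × 36.5 = 45,190 g.
Mass of 15.2% solution: 45,190 / 0.152 = 297,300 g.
Volume: 297,300 g ÷ 1.11 g/mL = 267,800 mL.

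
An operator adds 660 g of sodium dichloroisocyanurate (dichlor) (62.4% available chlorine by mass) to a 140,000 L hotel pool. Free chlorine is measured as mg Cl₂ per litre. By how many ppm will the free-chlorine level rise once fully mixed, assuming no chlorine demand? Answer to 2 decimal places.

2.94 ppm

Available chlorine delivered: 660 g × 0.624 = 411.8 g as Cl₂.
Concentration rise: 411.8 g / 140,000 L = 2.942 mg/L = 2.94 ppm.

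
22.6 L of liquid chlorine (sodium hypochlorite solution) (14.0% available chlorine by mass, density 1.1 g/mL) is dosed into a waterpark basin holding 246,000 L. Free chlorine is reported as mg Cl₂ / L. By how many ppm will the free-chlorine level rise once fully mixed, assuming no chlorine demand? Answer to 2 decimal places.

14.15 ppm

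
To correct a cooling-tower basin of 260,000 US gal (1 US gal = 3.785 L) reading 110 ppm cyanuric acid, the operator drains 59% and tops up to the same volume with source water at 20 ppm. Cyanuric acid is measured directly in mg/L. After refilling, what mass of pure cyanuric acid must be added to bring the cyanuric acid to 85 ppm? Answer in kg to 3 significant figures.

27.7 kg

Volume: 260,000 US gal × 3.785 L/gal = 984,100 L.
After draining 59% and refilling: 110 × 0.41 + 20 × 0.59 = 56.9 ppm.
Deficit to target: 85 − 56.9 = 28.1 mg/L.
Mass: 28.1 mg/L × 984,100 L = 27,650 g cyanuric acid.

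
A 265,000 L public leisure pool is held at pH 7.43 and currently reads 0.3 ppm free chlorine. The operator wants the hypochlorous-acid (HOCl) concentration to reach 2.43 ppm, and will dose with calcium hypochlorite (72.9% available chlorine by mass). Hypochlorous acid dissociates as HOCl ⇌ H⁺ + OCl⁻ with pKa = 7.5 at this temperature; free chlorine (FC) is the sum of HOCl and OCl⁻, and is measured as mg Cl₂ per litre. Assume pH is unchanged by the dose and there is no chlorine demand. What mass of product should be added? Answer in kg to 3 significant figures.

[OCl⁻]/[HOCl] = 10^(pH − pKa) = 10^(7.43 − 7.5) = 0.8511; fraction as HOCl = 1/(1 + 0.8511) = 0.5402.
Free chlorine required for 2.43 ppm HOCl: 2.43 / 0.5402 = 4.498 ppm.
FC to add: 4.498 − 0.3 = 4.198 mg/L as Cl₂.
Cl₂ equivalent: 4.198 mg/L × 265,000 L = 1113 g.
Product at 72.9% available Cl: 1113 / 0.729 = 1526 g.

1.53 kg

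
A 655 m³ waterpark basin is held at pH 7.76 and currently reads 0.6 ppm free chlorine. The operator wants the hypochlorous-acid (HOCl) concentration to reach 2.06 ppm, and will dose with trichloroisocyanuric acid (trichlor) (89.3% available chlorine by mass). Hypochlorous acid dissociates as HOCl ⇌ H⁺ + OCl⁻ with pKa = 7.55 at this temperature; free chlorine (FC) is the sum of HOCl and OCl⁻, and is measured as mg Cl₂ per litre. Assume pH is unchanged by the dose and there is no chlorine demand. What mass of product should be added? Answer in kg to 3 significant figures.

3.52 kg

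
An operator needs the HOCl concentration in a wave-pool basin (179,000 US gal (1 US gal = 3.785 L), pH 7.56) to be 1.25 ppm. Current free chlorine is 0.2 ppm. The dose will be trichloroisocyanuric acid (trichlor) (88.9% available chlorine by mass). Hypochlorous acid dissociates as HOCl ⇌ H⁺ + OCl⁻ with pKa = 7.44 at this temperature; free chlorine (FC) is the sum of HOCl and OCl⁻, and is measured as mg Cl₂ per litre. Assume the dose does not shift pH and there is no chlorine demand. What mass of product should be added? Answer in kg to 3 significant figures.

2.06 kg

Volume: 179,000 US gal × 3.785 L/gal = 677,515 L.
[OCl⁻]/[HOCl] = 10^(pH − pKa) = 10^(7.56 − 7.44) = 1.318; fraction as HOCl = 1/(1 + 1.318) = 0.4314.
Free chlorine required for 1.25 ppm HOCl: 1.25 / 0.4314 = 2.898 ppm.
FC to add: 2.898 − 0.2 = 2.698 mg/L as Cl₂.
Cl₂ equivalent: 2.698 mg/L × 677,515 L = 1828 g.
Product at 88.9% available Cl: 1828 / 0.889 = 2056 g.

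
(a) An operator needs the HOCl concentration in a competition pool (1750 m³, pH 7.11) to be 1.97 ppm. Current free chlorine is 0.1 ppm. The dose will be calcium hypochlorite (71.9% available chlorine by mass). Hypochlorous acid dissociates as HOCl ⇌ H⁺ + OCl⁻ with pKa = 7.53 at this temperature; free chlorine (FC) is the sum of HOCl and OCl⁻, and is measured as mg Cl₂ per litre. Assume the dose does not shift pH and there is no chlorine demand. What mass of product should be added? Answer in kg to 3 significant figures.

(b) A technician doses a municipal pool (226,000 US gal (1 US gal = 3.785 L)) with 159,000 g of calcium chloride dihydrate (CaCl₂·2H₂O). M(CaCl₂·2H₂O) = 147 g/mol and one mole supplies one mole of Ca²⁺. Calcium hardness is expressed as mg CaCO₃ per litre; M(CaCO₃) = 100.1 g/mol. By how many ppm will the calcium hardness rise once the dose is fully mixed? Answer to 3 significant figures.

(a) Volume: 1750 m³ = 1,750,000 L.
(a) [OCl⁻]/[HOCl] = 10^(pH − pKa) = 10^(7.11 − 7.53) = 0.3802; fraction as HOCl = 1/(1 + 0.3802) = 0.7245.
(a) Free chlorine required for 1.97 ppm HOCl: 1.97 / 0.7245 = 2.719 ppm.
(a) FC to add: 2.719 − 0.1 = 2.619 mg/L as Cl₂.
(a) Cl₂ equivalent: 2.619 mg/L × 1,750,000 L = 4583 g.
(a) Product at 71.9% available Cl: 4583 / 0.719 = 6374 g.

(b) Volume: 226,000 US gal × 3.785 L/gal = 855,410 L.
(b) Moles of Ca²⁺: 159,000 g ÷ 147 g/mol = 1082 mol.
(b) As CaCO₃: 1082 mol × 100.1 g/mol = 108,300 g.
(b) Rise: 108,300 g / 855,410 L × 1000 = 126.6 mg/L.

(a) 6.37 kg; (b) 127 ppm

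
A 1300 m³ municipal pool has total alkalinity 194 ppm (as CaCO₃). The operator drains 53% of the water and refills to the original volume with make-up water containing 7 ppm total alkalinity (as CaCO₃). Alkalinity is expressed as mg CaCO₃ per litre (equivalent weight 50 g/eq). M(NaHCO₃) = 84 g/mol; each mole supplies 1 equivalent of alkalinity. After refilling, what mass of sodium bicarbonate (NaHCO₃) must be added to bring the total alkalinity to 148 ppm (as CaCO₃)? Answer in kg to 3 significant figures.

Volume: 1300 m³ = 1,300,000 L.
After draining 53% and refilling: 194 × 0.47 + 7 × 0.53 = 94.89 ppm.
Deficit to target: 148 − 94.89 = 53.11 mg/L.
As CaCO₃: 53.11 mg/L × 1,300,000 L = 69,040 g; ÷ 50 g/eq ÷ 1 = 1381 mol NaHCO₃.
Mass: 1381 × 84 = 116,000 g.

116 kg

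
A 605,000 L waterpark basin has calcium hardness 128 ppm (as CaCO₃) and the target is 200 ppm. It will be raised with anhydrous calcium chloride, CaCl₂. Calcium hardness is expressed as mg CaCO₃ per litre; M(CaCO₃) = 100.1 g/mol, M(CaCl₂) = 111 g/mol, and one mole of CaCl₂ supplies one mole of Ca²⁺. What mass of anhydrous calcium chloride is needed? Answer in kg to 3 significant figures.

Hardness to add: (200 − 128) = 72 mg/L as CaCO₃ × 605,000 L = 43,560 g as CaCO₃.
Moles of Ca²⁺ (1 mol Ca²⁺ ≡ 1 mol CaCO₃): 43,560 / 100.1 g/mol = 435.2 mol.
Mass of CaCl₂: 435.2 × 111 = 48,300 g.

48.3 kg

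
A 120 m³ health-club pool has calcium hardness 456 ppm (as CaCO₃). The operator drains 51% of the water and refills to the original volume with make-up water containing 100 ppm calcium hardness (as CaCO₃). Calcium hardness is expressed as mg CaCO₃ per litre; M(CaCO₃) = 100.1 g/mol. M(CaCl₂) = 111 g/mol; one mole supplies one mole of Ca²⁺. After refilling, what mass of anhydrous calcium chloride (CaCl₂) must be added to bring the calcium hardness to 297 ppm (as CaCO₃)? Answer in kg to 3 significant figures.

Volume: 120 m³ = 120,000 L.
After draining 51% and refilling: 456 × 0.49 + 100 × 0.51 = 274.44 ppm.
Deficit to target: 297 − 274.44 = 22.56 mg/L.
As CaCO₃: 22.56 mg/L × 120,000 L = 2707 g; ÷ 100.1 = 27.04 mol Ca²⁺.
Mass: 27.04 × 111 = 3002 g.

3.00 kg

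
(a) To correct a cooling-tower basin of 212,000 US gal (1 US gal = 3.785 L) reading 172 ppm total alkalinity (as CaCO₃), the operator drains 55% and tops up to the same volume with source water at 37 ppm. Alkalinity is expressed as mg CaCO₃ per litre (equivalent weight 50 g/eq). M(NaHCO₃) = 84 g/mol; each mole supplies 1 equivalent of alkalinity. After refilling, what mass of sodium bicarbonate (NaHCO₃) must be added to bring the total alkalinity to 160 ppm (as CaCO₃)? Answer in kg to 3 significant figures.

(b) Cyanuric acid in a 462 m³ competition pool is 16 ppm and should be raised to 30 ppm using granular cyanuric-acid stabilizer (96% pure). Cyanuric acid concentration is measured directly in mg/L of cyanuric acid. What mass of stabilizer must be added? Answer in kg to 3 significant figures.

(a) Volume: 212,000 US gal × 3.785 L/gal = 802,420 L.
(a) After draining 55% and refilling: 172 × 0.45 + 37 × 0.55 = 97.75 ppm.
(a) Deficit to target: 160 − 97.75 = 62.25 mg/L.
(a) As CaCO₃: 62.25 mg/L × 802,420 L = 49,950 g; ÷ 50 g/eq ÷ 1 = 999 mol NaHCO₃.
(a) Mass: 999 × 84 = 83,920 g.

(b) Volume: 462 m³ = 462,000 L.
(b) CYA to add: (30 − 16) = 14 mg/L × 462,000 L = 6468 g cyanuric acid.
(b) At 96% purity: 6468 / 0.96 = 6738 g product.

(a) 83.9 kg; (b) 6.74 kg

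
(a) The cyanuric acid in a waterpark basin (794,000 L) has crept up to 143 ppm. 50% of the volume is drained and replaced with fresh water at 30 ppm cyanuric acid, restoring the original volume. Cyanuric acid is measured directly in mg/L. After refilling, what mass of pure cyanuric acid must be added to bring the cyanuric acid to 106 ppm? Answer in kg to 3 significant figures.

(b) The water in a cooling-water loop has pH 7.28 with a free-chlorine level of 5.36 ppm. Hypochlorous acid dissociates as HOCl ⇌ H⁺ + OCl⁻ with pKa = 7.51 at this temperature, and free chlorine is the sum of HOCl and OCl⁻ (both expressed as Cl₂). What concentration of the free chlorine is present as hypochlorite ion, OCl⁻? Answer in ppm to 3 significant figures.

(a) 15.5 kg; (b) 1.99 ppm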